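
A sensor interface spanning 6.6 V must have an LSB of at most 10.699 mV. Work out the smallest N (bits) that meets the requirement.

10 bits

Number of steps required ≥ 6.6 V / 10.699 mV = 616.88.
Need 2^N ≥ 616.88; 2^9 = 512, 2^10 = 1024.
Minimum N = 10.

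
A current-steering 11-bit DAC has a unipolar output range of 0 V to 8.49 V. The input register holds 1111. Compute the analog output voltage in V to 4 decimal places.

4.6057 V

LSB = 8.49 V / 2^11 = 4.146 mV.
V_out = 0 + 1111 × 0.00414551 V = 4.60566 V.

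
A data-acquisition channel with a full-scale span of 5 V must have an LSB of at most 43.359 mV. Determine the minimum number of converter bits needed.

Number of steps required ≥ 5 V / 43.359 mV = 115.32.
Need 2^N ≥ 115.32; 2^6 = 64, 2^7 = 128.
Minimum N = 7.

7 bits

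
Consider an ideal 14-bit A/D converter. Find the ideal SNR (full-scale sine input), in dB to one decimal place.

86.0 dB

SNR ≈ 6.02·N + 1.76 dB = 6.02·14 + 1.76 = 86.04 dB.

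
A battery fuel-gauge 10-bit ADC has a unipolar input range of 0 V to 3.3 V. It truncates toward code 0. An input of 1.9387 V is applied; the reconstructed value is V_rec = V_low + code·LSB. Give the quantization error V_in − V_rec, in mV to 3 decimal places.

1.884 mV

LSB = 3.3/2^10 = 3.223 mV.
(1.9387 − 0)/0.00322266 = 601.5845; ⌊·⌋ gives code 601.
Code 601 maps back to 0 + 601×0.00322266 V = 1.9368164 V.
V_in − V_rec = 0.00188359 V = 1.884 mV.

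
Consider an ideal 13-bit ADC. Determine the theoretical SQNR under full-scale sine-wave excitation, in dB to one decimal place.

80.0 dB

SNR ≈ 6.02·N + 1.76 dB = 6.02·13 + 1.76 = 80.02 dB.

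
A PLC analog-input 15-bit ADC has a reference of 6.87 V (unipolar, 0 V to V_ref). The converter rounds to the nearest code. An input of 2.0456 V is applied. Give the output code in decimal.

code 9757

LSB = 6.87 V / 32768 = 209.66 µV.
Input sits at 9756.946 steps above V_low.
round(9756.946) = 9757.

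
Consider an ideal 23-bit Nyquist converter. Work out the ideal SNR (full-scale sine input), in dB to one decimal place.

140.2 dB

SNR ≈ 6.02·N + 1.76 dB = 6.02·23 + 1.76 = 140.22 dB.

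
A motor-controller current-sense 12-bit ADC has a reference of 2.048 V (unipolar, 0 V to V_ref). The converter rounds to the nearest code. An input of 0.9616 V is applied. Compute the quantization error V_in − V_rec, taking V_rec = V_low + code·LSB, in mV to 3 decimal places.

LSB = 2.048/2^12 = 0.500 mV.
(V_in − V_low)/LSB = (0.9616 − 0)/0.0005 = 1923.2000 → code 1923 (round).
Reconstructed: 0.9615 V.
Difference: 0.0001 V → 0.100 mV.

0.100 mV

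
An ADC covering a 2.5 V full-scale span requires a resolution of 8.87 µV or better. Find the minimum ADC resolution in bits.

19 bits

Number of steps required ≥ 2.5 V / 8.87 µV = 281848.93.
Need 2^N ≥ 281848.93; 2^18 = 262144, 2^19 = 524288.
Minimum N = 19.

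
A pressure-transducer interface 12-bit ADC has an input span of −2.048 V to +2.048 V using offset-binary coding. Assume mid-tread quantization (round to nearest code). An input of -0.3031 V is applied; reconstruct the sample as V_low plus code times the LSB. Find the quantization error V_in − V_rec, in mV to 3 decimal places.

-0.100 mV

LSB = 4.096/2^12 = 1.000 mV.
(V_in − V_low)/LSB = (-0.3031 − (−2.048))/0.001 = 1744.9000 → code 1745 (round).
V_rec = (−2.048) + 1745·0.001 = -0.303 V.
Difference: -0.0001 V → -0.100 mV.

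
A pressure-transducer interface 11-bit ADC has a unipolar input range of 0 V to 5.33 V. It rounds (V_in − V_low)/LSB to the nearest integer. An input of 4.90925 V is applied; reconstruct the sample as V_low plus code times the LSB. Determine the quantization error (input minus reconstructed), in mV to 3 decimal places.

Step size: 5.33 V ÷ 2^11 = 2.603 mV.
(4.90925 − 0)/0.00260254 = 1886.3310; round gives code 1886.
Reconstructed: 4.9083887 V.
Error = 4.90925 − 4.9083887 = 0.000861328 V = 0.861 mV.

0.861 mV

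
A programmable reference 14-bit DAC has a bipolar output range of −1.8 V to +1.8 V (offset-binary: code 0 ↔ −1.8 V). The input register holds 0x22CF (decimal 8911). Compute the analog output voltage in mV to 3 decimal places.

157.983 mV

LSB = 3.6 V / 2^14 = 219.73 µV.
Code 0x22CF = 8911 decimal.
V_out = (−1.8) + 8911 × 0.000219727 V = 0.157983 V.
= 157.983 mV.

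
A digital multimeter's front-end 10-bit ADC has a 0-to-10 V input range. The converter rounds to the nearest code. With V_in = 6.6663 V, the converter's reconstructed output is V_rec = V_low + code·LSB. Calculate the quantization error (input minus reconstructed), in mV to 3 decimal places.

One LSB is 10 V / 1024 = 9.766 mV.
Scaled input = 682.6291 LSBs, so code = 683.
V_rec = 0 + 683·0.00976562 = 6.6699219 V.
Error = 6.6663 − 6.6699219 = -0.00362188 V = -3.622 mV.

-3.622 mV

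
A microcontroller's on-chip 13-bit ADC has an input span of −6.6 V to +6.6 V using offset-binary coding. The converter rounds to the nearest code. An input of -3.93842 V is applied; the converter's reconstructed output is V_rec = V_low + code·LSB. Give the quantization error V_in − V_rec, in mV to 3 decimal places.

Step size: 13.2 V ÷ 2^13 = 1.611 mV.
(-3.93842 − (−6.6))/0.00161133 = 1651.7927; round gives code 1652.
V_rec = (−6.6) + 1652·0.00161133 = -3.9380859 V.
V_in − V_rec = -0.000334062 V = -0.334 mV.

-0.334 mV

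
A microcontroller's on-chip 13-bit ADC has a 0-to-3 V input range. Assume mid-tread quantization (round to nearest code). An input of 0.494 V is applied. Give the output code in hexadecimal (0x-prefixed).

LSB = 3 V / 8192 = 366.21 µV.
(V_in − V_low)/LSB = (0.494 − 0) / 0.000366211 = 1348.949.
So the output code is 1349.
In hexadecimal (0x-prefixed): 0x545.

code 0x545 (decimal 1349)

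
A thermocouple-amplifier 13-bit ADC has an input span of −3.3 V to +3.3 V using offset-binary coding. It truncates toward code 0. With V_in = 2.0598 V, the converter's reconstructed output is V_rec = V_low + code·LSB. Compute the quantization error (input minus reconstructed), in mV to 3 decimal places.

0.523 mV

Step size: 6.6 V ÷ 2^13 = 0.806 mV.
(2.0598 − (−3.3))/0.000805664 = 6652.6487; ⌊·⌋ gives code 6652.
V_rec = (−3.3) + 6652·0.000805664 = 2.0592773 V.
Error = 2.0598 − 2.0592773 = 0.000522656 V = 0.523 mV.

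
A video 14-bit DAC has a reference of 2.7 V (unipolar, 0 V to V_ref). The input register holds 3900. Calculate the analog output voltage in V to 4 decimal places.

0.6427 V

LSB = 2.7 V / 2^14 = 164.79 µV.
V_out = 0 + 3900 × 0.000164795 V = 0.6427 V.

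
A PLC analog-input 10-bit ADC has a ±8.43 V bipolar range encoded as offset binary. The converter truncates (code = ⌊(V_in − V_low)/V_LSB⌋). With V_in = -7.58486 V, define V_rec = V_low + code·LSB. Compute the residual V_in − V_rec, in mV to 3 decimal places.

One LSB is 16.86 V / 1024 = 16.465 mV.
Scaled input = 51.3300 LSBs, so code = 51.
Code 51 maps back to (−8.43) + 51×0.0164648 V = -7.590293 V.
Difference: 0.00543297 V → 5.433 mV.

5.433 mV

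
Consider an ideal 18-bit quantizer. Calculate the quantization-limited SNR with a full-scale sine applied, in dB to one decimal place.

110.1 dB

SNR ≈ 6.02·N + 1.76 dB = 6.02·18 + 1.76 = 110.12 dB.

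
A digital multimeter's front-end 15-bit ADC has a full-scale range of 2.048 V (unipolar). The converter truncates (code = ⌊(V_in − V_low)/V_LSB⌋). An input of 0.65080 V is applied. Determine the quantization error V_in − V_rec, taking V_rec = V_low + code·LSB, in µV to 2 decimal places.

50.00 µV

One LSB is 2.048 V / 32768 = 62.50 µV.
Scaled input = 10412.8000 LSBs, so code = 10412.
V_rec = 0 + 10412·6.25e-05 = 0.65075 V.
Difference: 5e-05 V → 50.00 µV.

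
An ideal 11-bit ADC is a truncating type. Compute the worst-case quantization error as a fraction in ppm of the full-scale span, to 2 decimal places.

488.28 ppm

Truncating → worst-case error = 1 LSB = V_FS/2^11, so 1e+06/2048 = 488.281 ppm of full scale.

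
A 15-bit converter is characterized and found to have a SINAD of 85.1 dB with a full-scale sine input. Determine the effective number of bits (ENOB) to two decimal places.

13.84 bits

ENOB = (SINAD − 1.76) / 6.02 = (85.1 − 1.76)/6.02 = 13.844.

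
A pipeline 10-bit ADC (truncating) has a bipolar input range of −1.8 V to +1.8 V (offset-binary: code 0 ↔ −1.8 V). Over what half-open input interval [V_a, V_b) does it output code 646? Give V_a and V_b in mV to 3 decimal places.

LSB = 3.6/2^10 = 3.516 mV.
V_a = V_low + 646·LSB = 0.471094 V; V_b = V_low + 647·LSB = 0.474609 V.

[471.094 mV, 474.609 mV)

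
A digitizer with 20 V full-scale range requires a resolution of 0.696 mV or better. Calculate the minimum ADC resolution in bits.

Number of steps required ≥ 20 V / 0.696 mV = 28735.63.
Need 2^N ≥ 28735.63; 2^14 = 16384, 2^15 = 32768.
Minimum N = 15.

15 bits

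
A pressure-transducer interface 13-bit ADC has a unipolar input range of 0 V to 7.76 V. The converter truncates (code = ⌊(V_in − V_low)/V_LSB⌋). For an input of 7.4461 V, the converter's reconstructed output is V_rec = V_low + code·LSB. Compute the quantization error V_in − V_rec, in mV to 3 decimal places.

Step size: 7.76 V ÷ 2^13 = 0.947 mV.
(7.4461 − 0)/0.000947266 = 7860.6252; ⌊·⌋ gives code 7860.
Reconstructed: 7.4455078 V.
Error = 7.4461 − 7.4455078 = 0.000592188 V = 0.592 mV.

0.592 mV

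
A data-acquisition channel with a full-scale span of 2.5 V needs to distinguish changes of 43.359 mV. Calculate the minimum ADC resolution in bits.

Number of steps required ≥ 2.5 V / 43.359 mV = 57.66.
Need 2^N ≥ 57.66; 2^5 = 32, 2^6 = 64.
Minimum N = 6.

6 bits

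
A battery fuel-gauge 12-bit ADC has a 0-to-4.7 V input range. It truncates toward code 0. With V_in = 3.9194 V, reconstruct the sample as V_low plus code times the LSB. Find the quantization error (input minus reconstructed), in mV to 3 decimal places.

0.821 mV

One LSB is 4.7 V / 4096 = 1.147 mV.
Scaled input = 3415.7154 LSBs, so code = 3415.
Code 3415 maps back to 0 + 3415×0.00114746 V = 3.9185791 V.
Difference: 0.000820898 V → 0.821 mV.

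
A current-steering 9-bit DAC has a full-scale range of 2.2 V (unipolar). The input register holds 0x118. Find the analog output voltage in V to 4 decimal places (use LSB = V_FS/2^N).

1.2031 V

LSB = 2.2 V / 2^9 = 4.297 mV.
Code 0x118 = 280 decimal.
V_out = 0 + 280 × 0.00429688 V = 1.20312 V.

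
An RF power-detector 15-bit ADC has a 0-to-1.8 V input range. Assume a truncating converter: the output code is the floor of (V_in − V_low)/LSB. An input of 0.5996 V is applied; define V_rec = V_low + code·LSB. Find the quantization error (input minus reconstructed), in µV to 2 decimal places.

Step size: 1.8 V ÷ 2^15 = 54.93 µV.
(0.5996 − 0)/5.49316e-05 = 10915.3849; ⌊·⌋ gives code 10915.
Reconstructed: 0.59957886 V.
Difference: 2.11426e-05 V → 21.14 µV.

21.14 µV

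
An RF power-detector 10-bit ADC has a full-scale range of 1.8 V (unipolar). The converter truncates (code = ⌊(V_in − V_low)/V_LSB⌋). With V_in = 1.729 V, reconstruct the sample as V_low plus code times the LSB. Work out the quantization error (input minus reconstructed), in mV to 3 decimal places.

1.070 mV

LSB = 1.8/2^10 = 1.758 mV.
(1.729 − 0)/0.00175781 = 983.6089; ⌊·⌋ gives code 983.
V_rec = 0 + 983·0.00175781 = 1.7279297 V.
Error = 1.729 − 1.7279297 = 0.00107031 V = 1.070 mV.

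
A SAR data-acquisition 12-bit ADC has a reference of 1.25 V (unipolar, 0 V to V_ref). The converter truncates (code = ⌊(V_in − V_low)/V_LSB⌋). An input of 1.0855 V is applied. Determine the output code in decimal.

code 3556

With 4096 levels over 1.25 V, one step is 305.18 µV.
(V_in − V_low)/LSB = (1.0855 − 0) / 0.000305176 = 3556.966.
⌊·⌋(3556.966) = 3556.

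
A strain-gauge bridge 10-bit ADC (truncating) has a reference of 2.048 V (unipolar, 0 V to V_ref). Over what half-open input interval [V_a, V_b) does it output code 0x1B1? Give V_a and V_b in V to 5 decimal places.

[0.86600 V, 0.86800 V)

LSB = 2.048/2^10 = 2.000 mV.
Code 0x1B1 = 433 decimal.
V_a = V_low + 433·LSB = 0.866 V; V_b = V_low + 434·LSB = 0.868 V.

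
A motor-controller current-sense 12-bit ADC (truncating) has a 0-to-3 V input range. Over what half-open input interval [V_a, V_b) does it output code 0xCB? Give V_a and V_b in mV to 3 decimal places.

[148.682 mV, 149.414 mV)

LSB = 3/2^12 = 0.732 mV.
Code 0xCB = 203 decimal.
V_a = V_low + 203·LSB = 0.148682 V; V_b = V_low + 204·LSB = 0.149414 V.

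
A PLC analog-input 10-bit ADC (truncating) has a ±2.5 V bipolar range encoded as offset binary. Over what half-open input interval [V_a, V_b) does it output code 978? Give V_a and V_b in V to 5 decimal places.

[2.27539 V, 2.28027 V)

LSB = 5/2^10 = 4.883 mV.
V_a = V_low + 978·LSB = 2.27539 V; V_b = V_low + 979·LSB = 2.28027 V.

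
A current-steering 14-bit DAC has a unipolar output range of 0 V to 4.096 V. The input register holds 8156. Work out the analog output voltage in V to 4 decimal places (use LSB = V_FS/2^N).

LSB = 4.096 V / 2^14 = 250.00 µV.
V_out = 0 + 8156 × 0.00025 V = 2.039 V.

2.0390 V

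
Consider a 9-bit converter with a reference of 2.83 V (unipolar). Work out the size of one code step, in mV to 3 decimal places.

5.527 mV

Full-scale span = 2.83 V.
LSB = 2.83 / 2^9 = 2.83 / 512 = 0.00552734 V = 5.527 mV.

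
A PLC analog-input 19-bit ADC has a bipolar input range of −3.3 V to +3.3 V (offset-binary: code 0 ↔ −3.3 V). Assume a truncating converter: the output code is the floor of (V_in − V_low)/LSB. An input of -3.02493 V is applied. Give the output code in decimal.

With 524288 levels over 6.6 V, one step is 12.59 µV.
(-3.02493 − (−3.3)) / 1.25885e-05 = 21850.894 LSBs.
So the output code is 21850.

code 21850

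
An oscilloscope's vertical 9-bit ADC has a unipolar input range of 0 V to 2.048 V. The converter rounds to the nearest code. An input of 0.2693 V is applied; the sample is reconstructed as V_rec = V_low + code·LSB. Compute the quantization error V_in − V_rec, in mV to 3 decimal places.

One LSB is 2.048 V / 512 = 4.000 mV.
(0.2693 − 0)/0.004 = 67.3250; round gives code 67.
V_rec = 0 + 67·0.004 = 0.268 V.
Error = 0.2693 − 0.268 = 0.0013 V = 1.300 mV.

1.300 mV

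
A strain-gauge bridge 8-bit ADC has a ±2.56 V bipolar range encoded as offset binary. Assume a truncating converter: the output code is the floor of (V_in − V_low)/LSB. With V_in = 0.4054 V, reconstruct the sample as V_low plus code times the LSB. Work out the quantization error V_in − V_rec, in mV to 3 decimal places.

5.400 mV

LSB = 5.12/2^8 = 20.000 mV.
(0.4054 − (−2.56))/0.02 = 148.2700; ⌊·⌋ gives code 148.
V_rec = (−2.56) + 148·0.02 = 0.4 V.
V_in − V_rec = 0.0054 V = 5.400 mV.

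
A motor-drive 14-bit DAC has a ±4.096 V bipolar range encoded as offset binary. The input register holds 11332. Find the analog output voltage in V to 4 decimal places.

1.5700 V

LSB = 8.192 V / 2^14 = 0.500 mV.
V_out = (−4.096) + 11332 × 0.0005 V = 1.57 V.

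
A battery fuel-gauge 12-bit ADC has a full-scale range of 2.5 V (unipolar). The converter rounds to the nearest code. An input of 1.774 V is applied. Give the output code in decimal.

Full-scale span = 2.5 V; LSB = 2.5/2^12 = 0.610 mV.
(1.774 − 0) / 0.000610352 = 2906.522 LSBs.
round(2906.522) = 2907.

code 2907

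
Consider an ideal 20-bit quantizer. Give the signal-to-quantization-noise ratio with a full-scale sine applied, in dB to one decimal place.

SNR ≈ 6.02·N + 1.76 dB = 6.02·20 + 1.76 = 122.16 dB.

122.2 dB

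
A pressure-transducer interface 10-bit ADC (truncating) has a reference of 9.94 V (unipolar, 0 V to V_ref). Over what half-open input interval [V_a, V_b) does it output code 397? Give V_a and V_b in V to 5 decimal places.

[3.85369 V, 3.86340 V)

LSB = 9.94/2^10 = 9.707 mV.
V_a = V_low + 397·LSB = 3.85369 V; V_b = V_low + 398·LSB = 3.8634 V.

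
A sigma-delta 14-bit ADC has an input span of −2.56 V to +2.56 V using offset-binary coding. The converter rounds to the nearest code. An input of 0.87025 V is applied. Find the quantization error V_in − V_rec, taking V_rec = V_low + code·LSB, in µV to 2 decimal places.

One LSB is 5.12 V / 16384 = 312.50 µV.
(0.87025 − (−2.56))/0.0003125 = 10976.8000; round gives code 10977.
Code 10977 maps back to (−2.56) + 10977×0.0003125 V = 0.8703125 V.
Difference: -6.25e-05 V → -62.50 µV.

-62.50 µV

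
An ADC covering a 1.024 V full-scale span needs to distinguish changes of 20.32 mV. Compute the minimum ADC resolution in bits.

6 bits

Number of steps required ≥ 1.024 V / 20.32 mV = 50.39.
Need 2^N ≥ 50.39; 2^5 = 32, 2^6 = 64.
Minimum N = 6.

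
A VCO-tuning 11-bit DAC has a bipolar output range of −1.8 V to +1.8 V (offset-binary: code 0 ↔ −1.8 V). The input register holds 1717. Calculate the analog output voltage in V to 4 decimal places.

LSB = 3.6 V / 2^11 = 1.758 mV.
V_out = (−1.8) + 1717 × 0.00175781 V = 1.21816 V.

1.2182 V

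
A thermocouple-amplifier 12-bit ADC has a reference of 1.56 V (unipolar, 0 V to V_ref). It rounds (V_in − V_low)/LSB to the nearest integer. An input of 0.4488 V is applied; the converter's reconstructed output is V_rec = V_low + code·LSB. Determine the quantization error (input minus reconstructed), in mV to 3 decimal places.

One LSB is 1.56 V / 4096 = 380.86 µV.
(V_in − V_low)/LSB = (0.4488 − 0)/0.000380859 = 1178.3877 → code 1178 (round).
Reconstructed: 0.44865234 V.
Error = 0.4488 − 0.44865234 = 0.000147656 V = 0.148 mV.

0.148 mV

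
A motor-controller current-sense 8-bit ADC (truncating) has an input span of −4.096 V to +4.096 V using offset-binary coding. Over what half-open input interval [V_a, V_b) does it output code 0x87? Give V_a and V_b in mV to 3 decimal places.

[224.000 mV, 256.000 mV)

LSB = 8.192/2^8 = 32.000 mV.
Code 0x87 = 135 decimal.
V_a = V_low + 135·LSB = 0.224 V; V_b = V_low + 136·LSB = 0.256 V.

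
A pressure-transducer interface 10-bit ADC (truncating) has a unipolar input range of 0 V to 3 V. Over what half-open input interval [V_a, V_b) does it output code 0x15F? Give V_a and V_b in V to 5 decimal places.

LSB = 3/2^10 = 2.930 mV.
Code 0x15F = 351 decimal.
V_a = V_low + 351·LSB = 1.02832 V; V_b = V_low + 352·LSB = 1.03125 V.

[1.02832 V, 1.03125 V)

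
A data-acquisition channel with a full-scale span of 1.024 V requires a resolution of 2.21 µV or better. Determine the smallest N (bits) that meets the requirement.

19 bits

Number of steps required ≥ 1.024 V / 2.21 µV = 463348.42.
Need 2^N ≥ 463348.42; 2^18 = 262144, 2^19 = 524288.
Minimum N = 19.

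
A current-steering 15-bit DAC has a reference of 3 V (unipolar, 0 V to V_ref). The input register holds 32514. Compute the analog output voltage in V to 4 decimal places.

2.9767 V

LSB = 3 V / 2^15 = 91.55 µV.
V_out = 0 + 32514 × 9.15527e-05 V = 2.97675 V.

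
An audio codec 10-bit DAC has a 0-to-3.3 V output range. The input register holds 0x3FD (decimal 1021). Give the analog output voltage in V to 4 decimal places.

LSB = 3.3 V / 2^10 = 3.223 mV.
Code 0x3FD = 1021 decimal.
V_out = 0 + 1021 × 0.00322266 V = 3.29033 V.

3.2903 V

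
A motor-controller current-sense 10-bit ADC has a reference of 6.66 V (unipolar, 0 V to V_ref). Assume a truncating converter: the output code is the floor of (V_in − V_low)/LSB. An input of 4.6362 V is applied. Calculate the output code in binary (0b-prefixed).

LSB = 6.66 V / 1024 = 6.504 mV.
Input sits at 712.833 steps above V_low.
Floor → code 712.
In binary (0b-prefixed): 0b1011001000.

code 0b1011001000 (decimal 712)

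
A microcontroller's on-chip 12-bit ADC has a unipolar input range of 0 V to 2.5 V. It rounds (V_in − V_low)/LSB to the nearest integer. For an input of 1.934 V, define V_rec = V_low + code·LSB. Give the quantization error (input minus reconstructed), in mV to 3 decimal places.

-0.204 mV

LSB = 2.5/2^12 = 0.610 mV.
Scaled input = 3168.6656 LSBs, so code = 3169.
Reconstructed: 1.9342041 V.
Error = 1.934 − 1.9342041 = -0.000204102 V = -0.204 mV.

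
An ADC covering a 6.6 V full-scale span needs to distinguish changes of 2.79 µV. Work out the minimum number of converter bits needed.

22 bits

Number of steps required ≥ 6.6 V / 2.79 µV = 2365591.40.
Need 2^N ≥ 2365591.40; 2^21 = 2097152, 2^22 = 4194304.
Minimum N = 22.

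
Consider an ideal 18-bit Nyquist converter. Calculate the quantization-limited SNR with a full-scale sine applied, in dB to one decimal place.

SNR ≈ 6.02·N + 1.76 dB = 6.02·18 + 1.76 = 110.12 dB.

110.1 dB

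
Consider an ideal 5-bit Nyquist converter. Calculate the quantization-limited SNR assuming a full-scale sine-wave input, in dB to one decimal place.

SNR ≈ 6.02·N + 1.76 dB = 6.02·5 + 1.76 = 31.86 dB.

31.9 dB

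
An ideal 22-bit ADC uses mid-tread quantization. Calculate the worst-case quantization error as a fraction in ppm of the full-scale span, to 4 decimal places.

0.1192 ppm

Rounding → worst-case error = ½ LSB = V_FS/2^23, so 1e+06/8388608 = 0.119209 ppm of full scale.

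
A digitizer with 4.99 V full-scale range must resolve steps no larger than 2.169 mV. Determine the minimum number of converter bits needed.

Number of steps required ≥ 4.99 V / 2.169 mV = 2300.60.
Need 2^N ≥ 2300.60; 2^11 = 2048, 2^12 = 4096.
Minimum N = 12.

12 bits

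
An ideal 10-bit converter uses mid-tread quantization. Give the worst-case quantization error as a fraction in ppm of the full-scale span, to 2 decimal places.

488.28 ppm

Rounding → worst-case error = ½ LSB = V_FS/2^11, so 1e+06/2048 = 488.281 ppm of full scale.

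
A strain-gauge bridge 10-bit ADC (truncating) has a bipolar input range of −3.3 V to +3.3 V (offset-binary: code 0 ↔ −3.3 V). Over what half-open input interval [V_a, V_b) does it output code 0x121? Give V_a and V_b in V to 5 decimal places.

[-1.43730 V, -1.43086 V)

LSB = 6.6/2^10 = 6.445 mV.
Code 0x121 = 289 decimal.
V_a = V_low + 289·LSB = -1.4373 V; V_b = V_low + 290·LSB = -1.43086 V.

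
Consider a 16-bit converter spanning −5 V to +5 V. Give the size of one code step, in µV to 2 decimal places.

152.59 µV

Full-scale span = 10 V.
LSB = 10 / 2^16 = 10 / 65536 = 0.000152588 V = 152.59 µV.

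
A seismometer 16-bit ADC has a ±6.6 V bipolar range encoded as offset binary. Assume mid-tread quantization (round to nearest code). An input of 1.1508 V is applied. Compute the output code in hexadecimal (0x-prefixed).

code 0x9652 (decimal 38482)

Full-scale span = 13.2 V; LSB = 13.2/2^16 = 201.42 µV.
(1.1508 − (−6.6)) / 0.000201416 = 38481.548 LSBs.
round(38481.548) = 38482.
In hexadecimal (0x-prefixed): 0x9652.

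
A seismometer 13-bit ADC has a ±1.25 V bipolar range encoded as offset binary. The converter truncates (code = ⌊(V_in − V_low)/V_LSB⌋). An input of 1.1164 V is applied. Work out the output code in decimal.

Full-scale span = 2.5 V; LSB = 2.5/2^13 = 305.18 µV.
Input sits at 7754.220 steps above V_low.
Floor → code 7754.

code 7754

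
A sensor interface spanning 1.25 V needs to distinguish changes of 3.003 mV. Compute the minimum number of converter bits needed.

Number of steps required ≥ 1.25 V / 3.003 mV = 416.25.
Need 2^N ≥ 416.25; 2^8 = 256, 2^9 = 512.
Minimum N = 9.

9 bits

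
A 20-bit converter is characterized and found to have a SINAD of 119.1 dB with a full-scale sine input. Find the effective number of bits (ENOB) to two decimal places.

19.49 bits

ENOB = (SINAD − 1.76) / 6.02 = (119.1 − 1.76)/6.02 = 19.492.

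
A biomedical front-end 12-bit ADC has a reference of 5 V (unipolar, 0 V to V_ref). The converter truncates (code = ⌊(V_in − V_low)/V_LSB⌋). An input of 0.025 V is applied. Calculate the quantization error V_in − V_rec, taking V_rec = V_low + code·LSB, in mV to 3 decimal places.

One LSB is 5 V / 4096 = 1.221 mV.
(V_in − V_low)/LSB = (0.025 − 0)/0.0012207 = 20.4800 → code 20 (floor).
Code 20 maps back to 0 + 20×0.0012207 V = 0.024414062 V.
Error = 0.025 − 0.024414062 = 0.000585937 V = 0.586 mV.

0.586 mV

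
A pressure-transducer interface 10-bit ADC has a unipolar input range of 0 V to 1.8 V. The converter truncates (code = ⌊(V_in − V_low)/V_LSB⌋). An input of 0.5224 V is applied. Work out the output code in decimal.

code 297

With 1024 levels over 1.8 V, one step is 1.758 mV.
Input sits at 297.188 steps above V_low.
Floor → code 297.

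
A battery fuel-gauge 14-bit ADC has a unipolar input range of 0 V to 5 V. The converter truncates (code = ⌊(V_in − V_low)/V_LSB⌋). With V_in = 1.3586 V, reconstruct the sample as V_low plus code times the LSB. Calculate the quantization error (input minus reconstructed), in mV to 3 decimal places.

One LSB is 5 V / 16384 = 305.18 µV.
(V_in − V_low)/LSB = (1.3586 − 0)/0.000305176 = 4451.8605 → code 4451 (floor).
Code 4451 maps back to 0 + 4451×0.000305176 V = 1.3583374 V.
V_in − V_rec = 0.000262598 V = 0.263 mV.

0.263 mV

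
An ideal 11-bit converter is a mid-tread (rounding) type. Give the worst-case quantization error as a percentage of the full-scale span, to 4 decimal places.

Rounding → worst-case error = ½ LSB = V_FS/2^12, so 100/4096 = 0.0244141 % of full scale.

0.0244 %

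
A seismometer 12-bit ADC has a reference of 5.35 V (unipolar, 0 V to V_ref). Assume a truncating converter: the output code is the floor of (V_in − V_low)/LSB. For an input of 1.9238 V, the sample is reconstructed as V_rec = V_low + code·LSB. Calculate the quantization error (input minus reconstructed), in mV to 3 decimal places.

1.144 mV

One LSB is 5.35 V / 4096 = 1.306 mV.
(1.9238 − 0)/0.00130615 = 1472.8757; ⌊·⌋ gives code 1472.
Code 1472 maps back to 0 + 1472×0.00130615 V = 1.9226562 V.
Difference: 0.00114375 V → 1.144 mV.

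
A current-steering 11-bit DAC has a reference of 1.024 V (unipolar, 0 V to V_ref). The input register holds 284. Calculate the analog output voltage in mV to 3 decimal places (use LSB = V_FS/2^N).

LSB = 1.024 V / 2^11 = 0.500 mV.
V_out = 0 + 284 × 0.0005 V = 0.142 V.
= 142.000 mV.

142.000 mV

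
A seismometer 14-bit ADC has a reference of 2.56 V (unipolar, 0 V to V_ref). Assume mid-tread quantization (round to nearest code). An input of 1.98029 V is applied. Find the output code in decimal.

code 12674

LSB = 2.56 V / 16384 = 156.25 µV.
(V_in − V_low)/LSB = (1.98029 − 0) / 0.00015625 = 12673.856.
So the output code is 12674.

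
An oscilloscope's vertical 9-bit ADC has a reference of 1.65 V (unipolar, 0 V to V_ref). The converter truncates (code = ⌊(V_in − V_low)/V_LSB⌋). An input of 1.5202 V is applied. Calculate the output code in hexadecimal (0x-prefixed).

code 0x1D7 (decimal 471)

With 512 levels over 1.65 V, one step is 3.223 mV.
(1.5202 − 0) / 0.00322266 = 471.723 LSBs.
So the output code is 471.
In hexadecimal (0x-prefixed): 0x1D7.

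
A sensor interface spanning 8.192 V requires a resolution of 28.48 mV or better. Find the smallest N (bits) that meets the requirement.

Number of steps required ≥ 8.192 V / 28.48 mV = 287.64.
Need 2^N ≥ 287.64; 2^8 = 256, 2^9 = 512.
Minimum N = 9.

9 bits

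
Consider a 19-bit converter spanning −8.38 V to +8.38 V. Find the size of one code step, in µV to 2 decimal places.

Full-scale span = 16.76 V.
LSB = 16.76 / 2^19 = 16.76 / 524288 = 3.19672e-05 V = 31.97 µV.

31.97 µV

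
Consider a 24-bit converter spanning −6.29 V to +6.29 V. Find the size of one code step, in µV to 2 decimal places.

0.75 µV

Full-scale span = 12.58 V.
LSB = 12.58 / 2^24 = 12.58 / 16777216 = 7.49826e-07 V = 0.75 µV.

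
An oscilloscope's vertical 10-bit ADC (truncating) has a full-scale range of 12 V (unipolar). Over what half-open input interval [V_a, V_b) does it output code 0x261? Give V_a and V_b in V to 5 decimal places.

[7.13672 V, 7.14844 V)

LSB = 12/2^10 = 11.719 mV.
Code 0x261 = 609 decimal.
V_a = V_low + 609·LSB = 7.13672 V; V_b = V_low + 610·LSB = 7.14844 V.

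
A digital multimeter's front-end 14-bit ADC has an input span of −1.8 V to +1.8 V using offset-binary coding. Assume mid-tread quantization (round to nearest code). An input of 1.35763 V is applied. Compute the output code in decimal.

code 14371

LSB = 3.6 V / 16384 = 219.73 µV.
(V_in − V_low)/LSB = (1.35763 − (−1.8)) / 0.000219727 = 14370.725.
round(14370.725) = 14371.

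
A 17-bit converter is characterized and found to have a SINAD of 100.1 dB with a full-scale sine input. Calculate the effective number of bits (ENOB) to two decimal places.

ENOB = (SINAD − 1.76) / 6.02 = (100.1 − 1.76)/6.02 = 16.336.

16.34 bits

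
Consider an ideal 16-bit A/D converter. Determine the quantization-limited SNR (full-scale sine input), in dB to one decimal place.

98.1 dB

SNR ≈ 6.02·N + 1.76 dB = 6.02·16 + 1.76 = 98.08 dB.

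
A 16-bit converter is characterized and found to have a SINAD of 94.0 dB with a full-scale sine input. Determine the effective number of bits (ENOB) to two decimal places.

15.32 bits

ENOB = (SINAD − 1.76) / 6.02 = (94.0 − 1.76)/6.02 = 15.322.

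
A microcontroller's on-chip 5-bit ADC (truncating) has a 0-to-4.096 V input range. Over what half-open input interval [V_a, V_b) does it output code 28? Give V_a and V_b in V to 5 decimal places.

LSB = 4.096/2^5 = 128.000 mV.
V_a = V_low + 28·LSB = 3.584 V; V_b = V_low + 29·LSB = 3.712 V.

[3.58400 V, 3.71200 V)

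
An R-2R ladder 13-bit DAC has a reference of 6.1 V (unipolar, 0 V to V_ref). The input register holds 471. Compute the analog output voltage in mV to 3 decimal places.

LSB = 6.1 V / 2^13 = 0.745 mV.
V_out = 0 + 471 × 0.000744629 V = 0.35072 V.
= 350.720 mV.

350.720 mV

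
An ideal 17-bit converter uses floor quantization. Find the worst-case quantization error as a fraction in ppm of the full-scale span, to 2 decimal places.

Truncating → worst-case error = 1 LSB = V_FS/2^17, so 1e+06/131072 = 7.62939 ppm of full scale.

7.63 ppm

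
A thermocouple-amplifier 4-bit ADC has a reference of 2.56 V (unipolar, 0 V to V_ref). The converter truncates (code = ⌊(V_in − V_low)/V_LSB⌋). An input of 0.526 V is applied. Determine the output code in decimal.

With 16 levels over 2.56 V, one step is 160.000 mV.
Input sits at 3.288 steps above V_low.
So the output code is 3.

code 3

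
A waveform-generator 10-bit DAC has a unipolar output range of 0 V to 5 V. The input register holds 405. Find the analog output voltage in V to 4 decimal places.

1.9775 V

LSB = 5 V / 2^10 = 4.883 mV.
V_out = 0 + 405 × 0.00488281 V = 1.97754 V.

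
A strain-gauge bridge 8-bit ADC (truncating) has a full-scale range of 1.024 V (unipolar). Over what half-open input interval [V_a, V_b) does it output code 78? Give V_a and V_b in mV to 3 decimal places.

LSB = 1.024/2^8 = 4.000 mV.
V_a = V_low + 78·LSB = 0.312 V; V_b = V_low + 79·LSB = 0.316 V.

[312.000 mV, 316.000 mV)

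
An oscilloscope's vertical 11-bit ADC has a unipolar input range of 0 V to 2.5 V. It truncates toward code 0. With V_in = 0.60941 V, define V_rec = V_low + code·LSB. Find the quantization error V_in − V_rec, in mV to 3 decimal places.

LSB = 2.5/2^11 = 1.221 mV.
Scaled input = 499.2287 LSBs, so code = 499.
Code 499 maps back to 0 + 499×0.0012207 V = 0.60913086 V.
V_in − V_rec = 0.000279141 V = 0.279 mV.

0.279 mV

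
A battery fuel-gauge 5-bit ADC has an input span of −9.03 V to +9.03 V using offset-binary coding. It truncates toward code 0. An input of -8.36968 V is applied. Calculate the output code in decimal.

code 1

LSB = 18.06 V / 32 = 0.5644 V.
(V_in − V_low)/LSB = (-8.36968 − (−9.03)) / 0.564375 = 1.170.
⌊·⌋(1.170) = 1.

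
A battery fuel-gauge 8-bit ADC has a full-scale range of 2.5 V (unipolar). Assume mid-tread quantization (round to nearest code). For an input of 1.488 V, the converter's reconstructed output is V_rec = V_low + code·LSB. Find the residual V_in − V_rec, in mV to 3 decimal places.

3.625 mV

LSB = 2.5/2^8 = 9.766 mV.
(1.488 − 0)/0.00976562 = 152.3712; round gives code 152.
Code 152 maps back to 0 + 152×0.00976562 V = 1.484375 V.
Difference: 0.003625 V → 3.625 mV.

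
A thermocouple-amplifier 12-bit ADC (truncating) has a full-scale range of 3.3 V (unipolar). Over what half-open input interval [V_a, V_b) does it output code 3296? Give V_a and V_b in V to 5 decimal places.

LSB = 3.3/2^12 = 0.806 mV.
V_a = V_low + 3296·LSB = 2.65547 V; V_b = V_low + 3297·LSB = 2.65627 V.

[2.65547 V, 2.65627 V)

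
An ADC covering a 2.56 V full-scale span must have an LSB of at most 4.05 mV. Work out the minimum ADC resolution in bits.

10 bits

Number of steps required ≥ 2.56 V / 4.05 mV = 632.10.
Need 2^N ≥ 632.10; 2^9 = 512, 2^10 = 1024.
Minimum N = 10.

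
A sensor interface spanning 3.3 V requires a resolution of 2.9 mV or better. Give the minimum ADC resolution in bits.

Number of steps required ≥ 3.3 V / 2.9 mV = 1137.93.
Need 2^N ≥ 1137.93; 2^10 = 1024, 2^11 = 2048.
Minimum N = 11.

11 bits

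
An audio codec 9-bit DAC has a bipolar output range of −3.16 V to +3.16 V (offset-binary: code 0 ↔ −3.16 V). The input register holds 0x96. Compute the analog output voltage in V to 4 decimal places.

LSB = 6.32 V / 2^9 = 12.344 mV.
Code 0x96 = 150 decimal.
V_out = (−3.16) + 150 × 0.0123438 V = -1.30844 V.

-1.3084 V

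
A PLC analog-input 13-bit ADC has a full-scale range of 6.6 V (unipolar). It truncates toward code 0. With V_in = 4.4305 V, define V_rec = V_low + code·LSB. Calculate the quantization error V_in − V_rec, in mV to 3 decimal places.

0.153 mV

One LSB is 6.6 V / 8192 = 0.806 mV.
(V_in − V_low)/LSB = (4.4305 − 0)/0.000805664 = 5499.1903 → code 5499 (floor).
Code 5499 maps back to 0 + 5499×0.000805664 V = 4.4303467 V.
V_in − V_rec = 0.00015332 V = 0.153 mV.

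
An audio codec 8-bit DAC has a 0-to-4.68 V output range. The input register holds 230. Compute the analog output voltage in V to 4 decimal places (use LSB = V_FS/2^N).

4.2047 V

LSB = 4.68 V / 2^8 = 18.281 mV.
V_out = 0 + 230 × 0.0182812 V = 4.20469 V.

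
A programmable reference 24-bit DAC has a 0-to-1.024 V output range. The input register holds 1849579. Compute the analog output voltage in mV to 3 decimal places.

112.889 mV

LSB = 1.024 V / 2^24 = 0.06 µV.
V_out = 0 + 1849579 × 6.10352e-08 V = 0.112889 V.
= 112.889 mV.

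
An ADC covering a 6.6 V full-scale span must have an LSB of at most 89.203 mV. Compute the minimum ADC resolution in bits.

Number of steps required ≥ 6.6 V / 89.203 mV = 73.99.
Need 2^N ≥ 73.99; 2^6 = 64, 2^7 = 128.
Minimum N = 7.

7 bits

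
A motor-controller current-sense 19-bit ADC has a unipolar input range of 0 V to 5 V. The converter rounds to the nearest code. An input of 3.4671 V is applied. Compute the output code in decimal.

Full-scale span = 5 V; LSB = 5/2^19 = 9.54 µV.
(3.4671 − 0) / 9.53674e-06 = 363551.785 LSBs.
Round → code 363552.

code 363552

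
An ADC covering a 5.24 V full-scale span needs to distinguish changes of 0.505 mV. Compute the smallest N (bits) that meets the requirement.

14 bits

Number of steps required ≥ 5.24 V / 0.505 mV = 10376.24.
Need 2^N ≥ 10376.24; 2^13 = 8192, 2^14 = 16384.
Minimum N = 14.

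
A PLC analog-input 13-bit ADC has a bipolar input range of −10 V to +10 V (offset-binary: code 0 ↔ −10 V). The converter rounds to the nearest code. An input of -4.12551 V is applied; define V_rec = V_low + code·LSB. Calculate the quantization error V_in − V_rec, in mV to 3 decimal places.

Step size: 20 V ÷ 2^13 = 2.441 mV.
(V_in − V_low)/LSB = (-4.12551 − (−10))/0.00244141 = 2406.1911 → code 2406 (round).
Code 2406 maps back to (−10) + 2406×0.00244141 V = -4.1259766 V.
Difference: 0.000466563 V → 0.467 mV.

0.467 mV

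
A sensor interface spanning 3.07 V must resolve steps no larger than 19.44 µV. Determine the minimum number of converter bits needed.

18 bits

Number of steps required ≥ 3.07 V / 19.44 µV = 157921.81.
Need 2^N ≥ 157921.81; 2^17 = 131072, 2^18 = 262144.
Minimum N = 18.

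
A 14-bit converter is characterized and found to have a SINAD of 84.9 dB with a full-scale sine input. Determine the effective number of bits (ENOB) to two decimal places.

ENOB = (SINAD − 1.76) / 6.02 = (84.9 − 1.76)/6.02 = 13.811.

13.81 bits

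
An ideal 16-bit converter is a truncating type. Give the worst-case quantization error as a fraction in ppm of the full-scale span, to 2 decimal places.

Truncating → worst-case error = 1 LSB = V_FS/2^16, so 1e+06/65536 = 15.2588 ppm of full scale.

15.26 ppm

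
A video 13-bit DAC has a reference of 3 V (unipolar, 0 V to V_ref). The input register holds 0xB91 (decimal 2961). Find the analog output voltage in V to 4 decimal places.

LSB = 3 V / 2^13 = 366.21 µV.
Code 0xB91 = 2961 decimal.
V_out = 0 + 2961 × 0.000366211 V = 1.08435 V.

1.0844 V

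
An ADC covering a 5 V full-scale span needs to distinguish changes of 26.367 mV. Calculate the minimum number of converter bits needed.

Number of steps required ≥ 5 V / 26.367 mV = 189.63.
Need 2^N ≥ 189.63; 2^7 = 128, 2^8 = 256.
Minimum N = 8.

8 bits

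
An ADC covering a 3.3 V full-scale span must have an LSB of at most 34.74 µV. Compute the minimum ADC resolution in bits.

17 bits

Number of steps required ≥ 3.3 V / 34.74 µV = 94991.36.
Need 2^N ≥ 94991.36; 2^16 = 65536, 2^17 = 131072.
Minimum N = 17.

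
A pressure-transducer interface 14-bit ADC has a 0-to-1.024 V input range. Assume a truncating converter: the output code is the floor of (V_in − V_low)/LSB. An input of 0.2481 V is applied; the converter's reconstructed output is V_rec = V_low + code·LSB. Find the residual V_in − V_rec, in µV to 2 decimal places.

Step size: 1.024 V ÷ 2^14 = 62.50 µV.
(0.2481 − 0)/6.25e-05 = 3969.6000; ⌊·⌋ gives code 3969.
Code 3969 maps back to 0 + 3969×6.25e-05 V = 0.2480625 V.
V_in − V_rec = 3.75e-05 V = 37.50 µV.

37.50 µV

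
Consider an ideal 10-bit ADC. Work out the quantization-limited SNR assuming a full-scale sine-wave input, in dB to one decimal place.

62.0 dB

SNR ≈ 6.02·N + 1.76 dB = 6.02·10 + 1.76 = 61.96 dB.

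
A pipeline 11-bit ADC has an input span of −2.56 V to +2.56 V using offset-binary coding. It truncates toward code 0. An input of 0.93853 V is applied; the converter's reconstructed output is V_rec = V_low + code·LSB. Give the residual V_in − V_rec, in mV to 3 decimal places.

One LSB is 5.12 V / 2048 = 2.500 mV.
(0.93853 − (−2.56))/0.0025 = 1399.4120; ⌊·⌋ gives code 1399.
Reconstructed: 0.9375 V.
V_in − V_rec = 0.00103 V = 1.030 mV.

1.030 mV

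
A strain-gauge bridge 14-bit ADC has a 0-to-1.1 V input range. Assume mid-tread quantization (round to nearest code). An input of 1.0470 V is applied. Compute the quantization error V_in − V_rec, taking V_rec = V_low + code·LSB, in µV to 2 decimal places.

-27.59 µV

One LSB is 1.1 V / 16384 = 67.14 µV.
(1.0470 − 0)/6.71387e-05 = 15594.5891; round gives code 15595.
Reconstructed: 1.0470276 V.
Difference: -2.75879e-05 V → -27.59 µV.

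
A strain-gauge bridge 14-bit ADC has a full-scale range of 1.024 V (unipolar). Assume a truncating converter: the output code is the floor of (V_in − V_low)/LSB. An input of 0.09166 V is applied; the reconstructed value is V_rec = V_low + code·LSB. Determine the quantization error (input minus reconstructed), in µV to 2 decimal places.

35.00 µV

One LSB is 1.024 V / 16384 = 62.50 µV.
(0.09166 − 0)/6.25e-05 = 1466.5600; ⌊·⌋ gives code 1466.
V_rec = 0 + 1466·6.25e-05 = 0.091625 V.
V_in − V_rec = 3.5e-05 V = 35.00 µV.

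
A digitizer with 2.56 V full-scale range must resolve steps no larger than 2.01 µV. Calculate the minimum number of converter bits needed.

21 bits

Number of steps required ≥ 2.56 V / 2.01 µV = 1273631.84.
Need 2^N ≥ 1273631.84; 2^20 = 1048576, 2^21 = 2097152.
Minimum N = 21.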